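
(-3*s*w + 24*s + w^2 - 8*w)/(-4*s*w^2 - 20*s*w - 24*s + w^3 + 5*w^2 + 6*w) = (3*s*w - 24*s - w^2 + 8*w)/(4*s*w^2 + 20*s*w + 24*s - w^3 - 5*w^2 - 6*w)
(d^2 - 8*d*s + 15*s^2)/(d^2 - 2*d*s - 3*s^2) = (d - 5*s)/(d + s)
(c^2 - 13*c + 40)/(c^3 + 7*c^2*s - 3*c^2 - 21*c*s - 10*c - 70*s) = (c - 8)/(c^2 + 7*c*s + 2*c + 14*s)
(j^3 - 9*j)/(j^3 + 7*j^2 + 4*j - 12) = j*(j^2 - 9)/(j^3 + 7*j^2 + 4*j - 12)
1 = 1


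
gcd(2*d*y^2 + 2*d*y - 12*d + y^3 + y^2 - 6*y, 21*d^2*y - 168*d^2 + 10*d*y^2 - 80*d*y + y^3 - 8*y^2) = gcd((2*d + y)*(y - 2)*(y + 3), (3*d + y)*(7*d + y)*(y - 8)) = 1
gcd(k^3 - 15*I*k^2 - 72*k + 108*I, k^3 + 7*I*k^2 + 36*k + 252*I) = k - 6*I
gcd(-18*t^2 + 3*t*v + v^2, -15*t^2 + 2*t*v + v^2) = 3*t - v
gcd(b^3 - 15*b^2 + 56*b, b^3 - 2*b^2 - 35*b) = b^2 - 7*b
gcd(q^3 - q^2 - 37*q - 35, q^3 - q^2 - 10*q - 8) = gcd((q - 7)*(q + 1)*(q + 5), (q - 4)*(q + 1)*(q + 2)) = q + 1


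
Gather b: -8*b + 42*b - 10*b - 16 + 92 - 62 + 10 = 24*b + 24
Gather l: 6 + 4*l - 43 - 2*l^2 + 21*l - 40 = -2*l^2 + 25*l - 77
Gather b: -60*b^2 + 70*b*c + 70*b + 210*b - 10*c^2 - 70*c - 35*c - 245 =-60*b^2 + b*(70*c + 280) - 10*c^2 - 105*c - 245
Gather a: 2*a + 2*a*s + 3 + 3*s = a*(2*s + 2) + 3*s + 3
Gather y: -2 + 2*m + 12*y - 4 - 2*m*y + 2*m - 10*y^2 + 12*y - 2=4*m - 10*y^2 + y*(24 - 2*m) - 8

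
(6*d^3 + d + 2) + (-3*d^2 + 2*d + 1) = 6*d^3 - 3*d^2 + 3*d + 3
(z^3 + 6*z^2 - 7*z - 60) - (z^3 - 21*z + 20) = 6*z^2 + 14*z - 80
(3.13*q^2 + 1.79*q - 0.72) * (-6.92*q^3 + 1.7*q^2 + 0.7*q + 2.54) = -21.6596*q^5 - 7.0658*q^4 + 10.2164*q^3 + 7.9792*q^2 + 4.0426*q - 1.8288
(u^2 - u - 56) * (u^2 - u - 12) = u^4 - 2*u^3 - 67*u^2 + 68*u + 672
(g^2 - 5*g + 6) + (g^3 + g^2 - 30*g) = g^3 + 2*g^2 - 35*g + 6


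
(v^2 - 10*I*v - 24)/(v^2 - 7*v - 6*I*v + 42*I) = (v - 4*I)/(v - 7)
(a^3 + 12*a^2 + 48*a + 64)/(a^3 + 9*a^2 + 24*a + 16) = (a + 4)/(a + 1)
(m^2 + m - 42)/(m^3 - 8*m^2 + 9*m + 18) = (m + 7)/(m^2 - 2*m - 3)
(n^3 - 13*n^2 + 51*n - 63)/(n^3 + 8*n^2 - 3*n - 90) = (n^2 - 10*n + 21)/(n^2 + 11*n + 30)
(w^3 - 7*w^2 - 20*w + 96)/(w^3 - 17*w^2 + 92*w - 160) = (w^2 + w - 12)/(w^2 - 9*w + 20)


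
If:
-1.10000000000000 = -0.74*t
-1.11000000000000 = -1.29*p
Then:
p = 0.86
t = 1.49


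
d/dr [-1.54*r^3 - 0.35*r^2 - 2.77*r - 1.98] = -4.62*r^2 - 0.7*r - 2.77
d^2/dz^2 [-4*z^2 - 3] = -8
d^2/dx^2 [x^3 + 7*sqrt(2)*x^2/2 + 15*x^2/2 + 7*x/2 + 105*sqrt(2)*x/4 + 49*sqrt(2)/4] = 6*x + 7*sqrt(2) + 15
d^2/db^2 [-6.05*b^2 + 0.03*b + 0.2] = -12.1000000000000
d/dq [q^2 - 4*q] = 2*q - 4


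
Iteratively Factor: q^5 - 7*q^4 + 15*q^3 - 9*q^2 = (q)*(q^4 - 7*q^3 + 15*q^2 - 9*q) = q^2*(q^3 - 7*q^2 + 15*q - 9) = q^2*(q - 3)*(q^2 - 4*q + 3) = q^2*(q - 3)*(q - 1)*(q - 3)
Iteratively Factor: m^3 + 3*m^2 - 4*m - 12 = (m + 3)*(m^2 - 4) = (m + 2)*(m + 3)*(m - 2)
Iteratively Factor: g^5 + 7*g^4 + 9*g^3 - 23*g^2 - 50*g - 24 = (g + 1)*(g^4 + 6*g^3 + 3*g^2 - 26*g - 24) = (g - 2)*(g + 1)*(g^3 + 8*g^2 + 19*g + 12) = (g - 2)*(g + 1)^2*(g^2 + 7*g + 12) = (g - 2)*(g + 1)^2*(g + 3)*(g + 4)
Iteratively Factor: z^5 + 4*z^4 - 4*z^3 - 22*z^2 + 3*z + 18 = (z + 3)*(z^4 + z^3 - 7*z^2 - z + 6) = (z - 2)*(z + 3)*(z^3 + 3*z^2 - z - 3) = (z - 2)*(z - 1)*(z + 3)*(z^2 + 4*z + 3) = (z - 2)*(z - 1)*(z + 3)^2*(z + 1)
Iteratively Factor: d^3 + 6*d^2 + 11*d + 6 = (d + 2)*(d^2 + 4*d + 3) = (d + 1)*(d + 2)*(d + 3)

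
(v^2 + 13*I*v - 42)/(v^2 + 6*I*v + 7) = (v + 6*I)/(v - I)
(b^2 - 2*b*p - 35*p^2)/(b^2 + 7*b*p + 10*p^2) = (b - 7*p)/(b + 2*p)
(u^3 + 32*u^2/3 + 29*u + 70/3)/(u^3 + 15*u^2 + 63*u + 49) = (3*u^2 + 11*u + 10)/(3*(u^2 + 8*u + 7))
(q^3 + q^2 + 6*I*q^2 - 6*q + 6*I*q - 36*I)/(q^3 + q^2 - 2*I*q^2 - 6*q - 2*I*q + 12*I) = (q + 6*I)/(q - 2*I)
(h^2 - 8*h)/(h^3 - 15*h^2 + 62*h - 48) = h/(h^2 - 7*h + 6)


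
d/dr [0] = 0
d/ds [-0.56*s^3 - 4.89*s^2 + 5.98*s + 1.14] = -1.68*s^2 - 9.78*s + 5.98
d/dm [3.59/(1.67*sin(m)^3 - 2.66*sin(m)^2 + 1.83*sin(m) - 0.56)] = (-17.9859*sin(m)^2 + 19.0988*sin(m) - 6.5697)*cos(m)/(1.67*sin(m)^3 - 2.66*sin(m)^2 + 1.83*sin(m) - 0.56)^2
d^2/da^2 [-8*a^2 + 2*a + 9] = -16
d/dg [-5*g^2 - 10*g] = -10*g - 10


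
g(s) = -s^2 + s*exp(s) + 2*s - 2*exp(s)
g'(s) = s*exp(s) - 2*s - exp(s) + 2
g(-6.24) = -51.43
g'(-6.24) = 14.47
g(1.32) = -1.65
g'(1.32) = 0.56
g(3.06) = 19.36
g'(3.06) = 39.81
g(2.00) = 0.00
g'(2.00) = 5.39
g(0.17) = -1.86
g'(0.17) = 0.68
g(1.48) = -1.51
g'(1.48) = 1.15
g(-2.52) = -11.75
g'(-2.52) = 6.76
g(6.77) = 4123.86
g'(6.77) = 5015.93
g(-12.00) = -168.00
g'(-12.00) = 26.00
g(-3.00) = -15.25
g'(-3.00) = 7.80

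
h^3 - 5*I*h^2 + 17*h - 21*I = (h - 7*I)*(h - I)*(h + 3*I)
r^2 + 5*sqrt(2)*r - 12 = (r - sqrt(2))*(r + 6*sqrt(2))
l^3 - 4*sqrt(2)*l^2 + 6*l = l*(l - 3*sqrt(2))*(l - sqrt(2))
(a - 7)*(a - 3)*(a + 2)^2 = a^4 - 6*a^3 - 15*a^2 + 44*a + 84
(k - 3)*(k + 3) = k^2 - 9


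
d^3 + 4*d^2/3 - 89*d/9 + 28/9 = (d - 7/3)*(d - 1/3)*(d + 4)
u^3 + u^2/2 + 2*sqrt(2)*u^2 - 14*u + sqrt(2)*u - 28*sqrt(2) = (u - 7/2)*(u + 4)*(u + 2*sqrt(2))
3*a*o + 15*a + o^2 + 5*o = (3*a + o)*(o + 5)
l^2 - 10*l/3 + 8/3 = (l - 2)*(l - 4/3)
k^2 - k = k*(k - 1)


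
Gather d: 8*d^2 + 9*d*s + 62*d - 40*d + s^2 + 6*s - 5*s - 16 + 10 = 8*d^2 + d*(9*s + 22) + s^2 + s - 6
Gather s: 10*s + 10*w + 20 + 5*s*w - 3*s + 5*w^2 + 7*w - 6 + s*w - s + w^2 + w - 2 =s*(6*w + 6) + 6*w^2 + 18*w + 12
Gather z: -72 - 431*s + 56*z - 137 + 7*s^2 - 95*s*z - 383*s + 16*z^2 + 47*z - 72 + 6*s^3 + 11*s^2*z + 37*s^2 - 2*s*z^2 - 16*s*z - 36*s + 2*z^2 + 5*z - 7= 6*s^3 + 44*s^2 - 850*s + z^2*(18 - 2*s) + z*(11*s^2 - 111*s + 108) - 288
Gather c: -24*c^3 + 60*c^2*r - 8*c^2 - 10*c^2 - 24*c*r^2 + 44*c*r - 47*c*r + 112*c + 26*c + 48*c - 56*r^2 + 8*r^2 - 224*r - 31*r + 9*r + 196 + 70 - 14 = -24*c^3 + c^2*(60*r - 18) + c*(-24*r^2 - 3*r + 186) - 48*r^2 - 246*r + 252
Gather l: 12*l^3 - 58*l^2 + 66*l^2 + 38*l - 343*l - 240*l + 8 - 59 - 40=12*l^3 + 8*l^2 - 545*l - 91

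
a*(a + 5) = a^2 + 5*a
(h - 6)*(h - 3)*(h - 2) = h^3 - 11*h^2 + 36*h - 36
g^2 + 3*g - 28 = (g - 4)*(g + 7)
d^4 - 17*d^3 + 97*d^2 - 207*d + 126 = (d - 7)*(d - 6)*(d - 3)*(d - 1)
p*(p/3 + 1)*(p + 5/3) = p^3/3 + 14*p^2/9 + 5*p/3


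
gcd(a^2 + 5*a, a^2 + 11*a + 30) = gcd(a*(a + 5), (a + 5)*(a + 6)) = a + 5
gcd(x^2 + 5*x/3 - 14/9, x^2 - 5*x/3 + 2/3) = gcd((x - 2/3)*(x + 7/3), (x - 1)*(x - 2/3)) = x - 2/3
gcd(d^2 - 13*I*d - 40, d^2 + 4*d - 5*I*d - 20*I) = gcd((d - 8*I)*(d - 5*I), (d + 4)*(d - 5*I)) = d - 5*I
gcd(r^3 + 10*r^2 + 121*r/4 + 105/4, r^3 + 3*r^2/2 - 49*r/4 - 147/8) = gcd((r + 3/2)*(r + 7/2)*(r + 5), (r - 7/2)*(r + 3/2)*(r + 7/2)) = r^2 + 5*r + 21/4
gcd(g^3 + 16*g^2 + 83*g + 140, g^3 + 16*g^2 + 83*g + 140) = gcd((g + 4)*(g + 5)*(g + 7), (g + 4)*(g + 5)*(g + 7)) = g^3 + 16*g^2 + 83*g + 140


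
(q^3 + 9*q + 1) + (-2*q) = q^3 + 7*q + 1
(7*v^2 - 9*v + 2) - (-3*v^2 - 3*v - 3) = 10*v^2 - 6*v + 5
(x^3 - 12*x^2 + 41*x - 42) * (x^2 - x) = x^5 - 13*x^4 + 53*x^3 - 83*x^2 + 42*x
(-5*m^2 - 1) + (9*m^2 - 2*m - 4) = 4*m^2 - 2*m - 5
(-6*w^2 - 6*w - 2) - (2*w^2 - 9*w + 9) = -8*w^2 + 3*w - 11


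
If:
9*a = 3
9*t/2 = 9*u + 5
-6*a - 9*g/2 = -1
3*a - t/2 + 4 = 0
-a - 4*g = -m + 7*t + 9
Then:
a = 1/3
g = -2/9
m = 706/9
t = 10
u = 40/9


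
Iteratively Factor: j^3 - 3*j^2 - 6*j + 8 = (j - 1)*(j^2 - 2*j - 8) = (j - 4)*(j - 1)*(j + 2)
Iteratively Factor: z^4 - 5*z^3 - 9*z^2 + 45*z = (z - 5)*(z^3 - 9*z) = (z - 5)*(z - 3)*(z^2 + 3*z) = z*(z - 5)*(z - 3)*(z + 3)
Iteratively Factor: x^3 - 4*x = (x + 2)*(x^2 - 2*x) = (x - 2)*(x + 2)*(x)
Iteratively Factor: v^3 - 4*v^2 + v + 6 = (v - 2)*(v^2 - 2*v - 3) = (v - 3)*(v - 2)*(v + 1)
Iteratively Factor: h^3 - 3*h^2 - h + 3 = (h - 3)*(h^2 - 1) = (h - 3)*(h - 1)*(h + 1)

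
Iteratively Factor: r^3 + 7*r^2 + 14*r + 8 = (r + 1)*(r^2 + 6*r + 8) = (r + 1)*(r + 2)*(r + 4)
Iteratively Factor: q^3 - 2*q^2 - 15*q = (q + 3)*(q^2 - 5*q) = q*(q + 3)*(q - 5)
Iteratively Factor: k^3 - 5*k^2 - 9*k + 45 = (k - 5)*(k^2 - 9) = (k - 5)*(k - 3)*(k + 3)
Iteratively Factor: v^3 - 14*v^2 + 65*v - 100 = (v - 5)*(v^2 - 9*v + 20) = (v - 5)*(v - 4)*(v - 5)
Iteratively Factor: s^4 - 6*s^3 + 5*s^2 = (s)*(s^3 - 6*s^2 + 5*s) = s*(s - 5)*(s^2 - s) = s*(s - 5)*(s - 1)*(s)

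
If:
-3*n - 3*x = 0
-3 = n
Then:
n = -3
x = 3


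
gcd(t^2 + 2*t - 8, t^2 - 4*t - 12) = 1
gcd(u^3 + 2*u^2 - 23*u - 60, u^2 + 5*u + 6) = u + 3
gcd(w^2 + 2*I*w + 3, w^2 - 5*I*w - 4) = w - I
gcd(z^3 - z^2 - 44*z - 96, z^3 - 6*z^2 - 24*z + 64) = z^2 - 4*z - 32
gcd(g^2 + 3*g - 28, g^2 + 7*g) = g + 7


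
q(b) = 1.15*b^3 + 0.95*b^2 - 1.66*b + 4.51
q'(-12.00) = 472.34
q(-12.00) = -1825.97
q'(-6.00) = 111.14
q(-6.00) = -199.73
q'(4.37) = 72.53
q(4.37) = 111.37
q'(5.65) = 119.21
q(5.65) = 232.87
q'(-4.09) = 48.28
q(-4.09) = -51.49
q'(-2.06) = 9.07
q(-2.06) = 1.91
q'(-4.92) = 72.50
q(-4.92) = -101.29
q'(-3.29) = 29.43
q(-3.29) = -20.70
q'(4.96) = 92.64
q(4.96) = 159.98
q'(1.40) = 7.76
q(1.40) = 7.20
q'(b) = 3.45*b^2 + 1.9*b - 1.66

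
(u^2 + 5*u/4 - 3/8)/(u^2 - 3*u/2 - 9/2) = (u - 1/4)/(u - 3)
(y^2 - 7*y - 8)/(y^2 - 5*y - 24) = (y + 1)/(y + 3)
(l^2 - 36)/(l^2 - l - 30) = (l + 6)/(l + 5)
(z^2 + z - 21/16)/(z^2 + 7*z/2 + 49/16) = (4*z - 3)/(4*z + 7)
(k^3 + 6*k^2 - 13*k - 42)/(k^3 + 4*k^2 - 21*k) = (k + 2)/k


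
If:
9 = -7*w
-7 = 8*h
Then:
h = -7/8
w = -9/7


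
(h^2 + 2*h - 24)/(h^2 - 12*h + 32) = (h + 6)/(h - 8)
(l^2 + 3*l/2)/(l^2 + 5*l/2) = (2*l + 3)/(2*l + 5)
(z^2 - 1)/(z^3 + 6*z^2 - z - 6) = 1/(z + 6)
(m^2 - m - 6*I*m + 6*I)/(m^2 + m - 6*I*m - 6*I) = (m - 1)/(m + 1)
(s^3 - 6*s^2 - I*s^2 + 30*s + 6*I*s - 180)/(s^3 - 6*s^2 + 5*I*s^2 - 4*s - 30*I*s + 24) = (s^2 - I*s + 30)/(s^2 + 5*I*s - 4)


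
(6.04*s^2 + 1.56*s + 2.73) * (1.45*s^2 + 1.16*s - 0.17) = 8.758*s^4 + 9.2684*s^3 + 4.7413*s^2 + 2.9016*s - 0.4641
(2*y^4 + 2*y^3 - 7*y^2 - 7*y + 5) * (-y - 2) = -2*y^5 - 6*y^4 + 3*y^3 + 21*y^2 + 9*y - 10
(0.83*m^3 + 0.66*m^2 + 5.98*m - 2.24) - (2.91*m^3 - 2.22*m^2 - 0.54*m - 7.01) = -2.08*m^3 + 2.88*m^2 + 6.52*m + 4.77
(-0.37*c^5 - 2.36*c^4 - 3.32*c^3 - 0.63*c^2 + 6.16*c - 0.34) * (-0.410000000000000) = 0.1517*c^5 + 0.9676*c^4 + 1.3612*c^3 + 0.2583*c^2 - 2.5256*c + 0.1394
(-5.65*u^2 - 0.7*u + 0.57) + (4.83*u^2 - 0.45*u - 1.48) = -0.82*u^2 - 1.15*u - 0.91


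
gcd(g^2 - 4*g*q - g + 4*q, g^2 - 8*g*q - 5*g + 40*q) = 1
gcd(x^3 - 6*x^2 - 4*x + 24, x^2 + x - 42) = x - 6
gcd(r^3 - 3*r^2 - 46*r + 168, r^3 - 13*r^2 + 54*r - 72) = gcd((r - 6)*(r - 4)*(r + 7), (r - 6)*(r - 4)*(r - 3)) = r^2 - 10*r + 24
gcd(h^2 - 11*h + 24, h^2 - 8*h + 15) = h - 3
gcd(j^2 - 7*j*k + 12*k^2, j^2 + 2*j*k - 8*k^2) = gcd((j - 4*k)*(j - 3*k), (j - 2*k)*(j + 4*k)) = 1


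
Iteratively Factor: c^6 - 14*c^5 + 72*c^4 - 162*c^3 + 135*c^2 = (c)*(c^5 - 14*c^4 + 72*c^3 - 162*c^2 + 135*c) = c*(c - 3)*(c^4 - 11*c^3 + 39*c^2 - 45*c) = c*(c - 3)^2*(c^3 - 8*c^2 + 15*c) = c*(c - 3)^3*(c^2 - 5*c) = c*(c - 5)*(c - 3)^3*(c)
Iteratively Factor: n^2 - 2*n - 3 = (n + 1)*(n - 3)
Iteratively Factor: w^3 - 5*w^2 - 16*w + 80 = (w - 5)*(w^2 - 16) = (w - 5)*(w + 4)*(w - 4)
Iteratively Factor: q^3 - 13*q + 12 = (q + 4)*(q^2 - 4*q + 3) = (q - 1)*(q + 4)*(q - 3)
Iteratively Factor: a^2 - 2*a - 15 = (a - 5)*(a + 3)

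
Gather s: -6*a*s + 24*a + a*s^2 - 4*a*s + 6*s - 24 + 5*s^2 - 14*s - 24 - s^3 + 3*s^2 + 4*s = 24*a - s^3 + s^2*(a + 8) + s*(-10*a - 4) - 48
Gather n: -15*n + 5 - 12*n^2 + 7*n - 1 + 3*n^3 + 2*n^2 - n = 3*n^3 - 10*n^2 - 9*n + 4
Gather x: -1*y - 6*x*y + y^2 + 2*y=-6*x*y + y^2 + y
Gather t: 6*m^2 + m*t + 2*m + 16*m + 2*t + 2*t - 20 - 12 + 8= 6*m^2 + 18*m + t*(m + 4) - 24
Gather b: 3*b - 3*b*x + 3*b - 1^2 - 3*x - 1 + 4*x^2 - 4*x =b*(6 - 3*x) + 4*x^2 - 7*x - 2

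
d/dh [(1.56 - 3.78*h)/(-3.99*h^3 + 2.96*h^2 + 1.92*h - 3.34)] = (-30.1644*h^3 + 29.862*h^2 - 9.2352*h + 9.63)/(15.9201*h^6 - 23.6208*h^5 - 6.56*h^4 + 38.0196*h^3 - 16.0864*h^2 - 12.8256*h + 11.1556)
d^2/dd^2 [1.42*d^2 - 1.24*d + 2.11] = 2.84000000000000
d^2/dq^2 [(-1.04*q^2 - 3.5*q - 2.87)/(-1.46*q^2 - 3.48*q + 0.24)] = (-3.5527136788005e-15*q^4 + 4.35313599999998*q^3 + 38.892648*q^2 + 94.849776*q + 77.4912)/(3.112136*q^6 + 22.253904*q^5 + 51.5088*q^4 + 34.82784*q^3 - 8.4672*q^2 + 0.601344*q - 0.013824)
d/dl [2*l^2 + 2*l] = 4*l + 2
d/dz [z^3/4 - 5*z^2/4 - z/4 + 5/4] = 3*z^2/4 - 5*z/2 - 1/4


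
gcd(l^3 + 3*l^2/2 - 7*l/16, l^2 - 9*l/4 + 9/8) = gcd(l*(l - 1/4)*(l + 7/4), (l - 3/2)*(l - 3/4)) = 1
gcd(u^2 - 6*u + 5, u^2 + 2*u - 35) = u - 5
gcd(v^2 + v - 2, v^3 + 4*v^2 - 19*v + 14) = v - 1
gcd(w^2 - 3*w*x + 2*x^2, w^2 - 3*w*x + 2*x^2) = w^2 - 3*w*x + 2*x^2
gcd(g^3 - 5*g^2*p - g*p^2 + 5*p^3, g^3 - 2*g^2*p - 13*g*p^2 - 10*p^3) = -g^2 + 4*g*p + 5*p^2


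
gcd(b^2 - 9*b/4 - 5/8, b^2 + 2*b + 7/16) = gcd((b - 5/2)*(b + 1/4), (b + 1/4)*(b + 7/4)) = b + 1/4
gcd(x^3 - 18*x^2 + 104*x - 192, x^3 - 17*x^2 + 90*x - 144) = x^2 - 14*x + 48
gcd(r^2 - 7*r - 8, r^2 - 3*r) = 1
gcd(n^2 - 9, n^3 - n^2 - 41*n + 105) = n - 3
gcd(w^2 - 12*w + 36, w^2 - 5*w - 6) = w - 6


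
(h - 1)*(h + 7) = h^2 + 6*h - 7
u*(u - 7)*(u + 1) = u^3 - 6*u^2 - 7*u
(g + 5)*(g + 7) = g^2 + 12*g + 35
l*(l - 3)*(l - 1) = l^3 - 4*l^2 + 3*l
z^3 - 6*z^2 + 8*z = z*(z - 4)*(z - 2)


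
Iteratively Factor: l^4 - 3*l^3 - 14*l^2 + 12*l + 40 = (l - 5)*(l^3 + 2*l^2 - 4*l - 8) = (l - 5)*(l + 2)*(l^2 - 4) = (l - 5)*(l + 2)^2*(l - 2)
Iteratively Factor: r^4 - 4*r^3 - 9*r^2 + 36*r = (r - 4)*(r^3 - 9*r) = r*(r - 4)*(r^2 - 9) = r*(r - 4)*(r - 3)*(r + 3)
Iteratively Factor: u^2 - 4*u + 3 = (u - 3)*(u - 1)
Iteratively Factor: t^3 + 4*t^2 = (t)*(t^2 + 4*t) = t*(t + 4)*(t)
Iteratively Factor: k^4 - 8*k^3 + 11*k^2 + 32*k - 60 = (k - 3)*(k^3 - 5*k^2 - 4*k + 20) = (k - 3)*(k + 2)*(k^2 - 7*k + 10) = (k - 5)*(k - 3)*(k + 2)*(k - 2)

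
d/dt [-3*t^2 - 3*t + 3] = -6*t - 3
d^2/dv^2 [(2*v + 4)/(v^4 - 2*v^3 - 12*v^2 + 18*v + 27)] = 8*(3*v^5 + 20*v^4 + 51*v^3 + 51*v^2 + 30*v + 45)/(v^10 - 33*v^8 - 8*v^7 + 402*v^6 + 216*v^5 - 2106*v^4 - 1944*v^3 + 3645*v^2 + 5832*v + 2187)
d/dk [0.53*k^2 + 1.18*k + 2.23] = 1.06*k + 1.18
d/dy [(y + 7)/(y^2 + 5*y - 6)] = (y^2 + 5*y - (y + 7)*(2*y + 5) - 6)/(y^2 + 5*y - 6)^2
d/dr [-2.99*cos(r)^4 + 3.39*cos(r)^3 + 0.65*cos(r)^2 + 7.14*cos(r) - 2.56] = (11.96*cos(r)^3 - 10.17*cos(r)^2 - 1.3*cos(r) - 7.14)*sin(r)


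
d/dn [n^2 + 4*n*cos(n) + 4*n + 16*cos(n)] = -4*n*sin(n) + 2*n - 16*sin(n) + 4*cos(n) + 4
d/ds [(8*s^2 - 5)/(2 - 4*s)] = (-8*s^2 + 8*s - 5)/(4*s^2 - 4*s + 1)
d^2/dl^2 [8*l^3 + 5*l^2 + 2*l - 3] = 48*l + 10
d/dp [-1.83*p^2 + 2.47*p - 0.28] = 2.47 - 3.66*p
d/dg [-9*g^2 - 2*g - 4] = -18*g - 2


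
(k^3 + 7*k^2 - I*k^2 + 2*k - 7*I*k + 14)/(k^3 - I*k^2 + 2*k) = (k + 7)/k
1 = 1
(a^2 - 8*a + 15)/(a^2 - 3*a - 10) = (a - 3)/(a + 2)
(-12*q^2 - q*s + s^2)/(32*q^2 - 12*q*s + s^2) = (-3*q - s)/(8*q - s)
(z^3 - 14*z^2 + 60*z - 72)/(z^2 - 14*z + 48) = (z^2 - 8*z + 12)/(z - 8)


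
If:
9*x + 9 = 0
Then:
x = -1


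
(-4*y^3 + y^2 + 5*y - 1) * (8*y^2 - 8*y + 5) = -32*y^5 + 40*y^4 + 12*y^3 - 43*y^2 + 33*y - 5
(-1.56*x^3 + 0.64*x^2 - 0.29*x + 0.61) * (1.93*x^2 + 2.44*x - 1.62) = -3.0108*x^5 - 2.5712*x^4 + 3.5291*x^3 - 0.5671*x^2 + 1.9582*x - 0.9882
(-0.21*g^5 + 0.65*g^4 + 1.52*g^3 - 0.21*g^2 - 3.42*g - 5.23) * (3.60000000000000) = -0.756*g^5 + 2.34*g^4 + 5.472*g^3 - 0.756*g^2 - 12.312*g - 18.828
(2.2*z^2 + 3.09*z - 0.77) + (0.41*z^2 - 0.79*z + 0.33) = 2.61*z^2 + 2.3*z - 0.44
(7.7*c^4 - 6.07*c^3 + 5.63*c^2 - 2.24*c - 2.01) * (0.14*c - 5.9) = 1.078*c^5 - 46.2798*c^4 + 36.6012*c^3 - 33.5306*c^2 + 12.9346*c + 11.859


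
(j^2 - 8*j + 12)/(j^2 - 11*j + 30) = (j - 2)/(j - 5)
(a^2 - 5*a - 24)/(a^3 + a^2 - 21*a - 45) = (a - 8)/(a^2 - 2*a - 15)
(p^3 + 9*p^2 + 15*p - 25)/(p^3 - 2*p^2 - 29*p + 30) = (p + 5)/(p - 6)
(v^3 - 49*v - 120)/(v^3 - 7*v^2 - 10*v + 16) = (v^2 + 8*v + 15)/(v^2 + v - 2)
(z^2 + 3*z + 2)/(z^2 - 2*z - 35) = (z^2 + 3*z + 2)/(z^2 - 2*z - 35)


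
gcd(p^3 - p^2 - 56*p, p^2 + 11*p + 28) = p + 7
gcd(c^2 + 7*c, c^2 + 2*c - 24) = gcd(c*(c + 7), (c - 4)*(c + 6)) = 1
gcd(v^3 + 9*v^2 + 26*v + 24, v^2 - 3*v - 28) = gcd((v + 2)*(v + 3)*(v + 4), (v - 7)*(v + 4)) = v + 4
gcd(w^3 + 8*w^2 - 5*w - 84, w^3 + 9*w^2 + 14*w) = w + 7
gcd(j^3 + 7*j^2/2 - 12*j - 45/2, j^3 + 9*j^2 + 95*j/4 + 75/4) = j^2 + 13*j/2 + 15/2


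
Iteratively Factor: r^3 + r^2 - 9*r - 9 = (r - 3)*(r^2 + 4*r + 3) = (r - 3)*(r + 3)*(r + 1)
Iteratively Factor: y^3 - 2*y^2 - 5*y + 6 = (y - 3)*(y^2 + y - 2) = (y - 3)*(y - 1)*(y + 2)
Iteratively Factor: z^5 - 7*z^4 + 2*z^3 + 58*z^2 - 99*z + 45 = (z - 5)*(z^4 - 2*z^3 - 8*z^2 + 18*z - 9) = (z - 5)*(z - 1)*(z^3 - z^2 - 9*z + 9) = (z - 5)*(z - 1)*(z + 3)*(z^2 - 4*z + 3) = (z - 5)*(z - 1)^2*(z + 3)*(z - 3)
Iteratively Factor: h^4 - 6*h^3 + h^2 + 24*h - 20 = (h - 2)*(h^3 - 4*h^2 - 7*h + 10) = (h - 2)*(h - 1)*(h^2 - 3*h - 10) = (h - 5)*(h - 2)*(h - 1)*(h + 2)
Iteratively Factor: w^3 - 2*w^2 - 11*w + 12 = (w + 3)*(w^2 - 5*w + 4) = (w - 1)*(w + 3)*(w - 4)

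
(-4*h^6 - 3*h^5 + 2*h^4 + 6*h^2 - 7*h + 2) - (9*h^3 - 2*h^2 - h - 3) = -4*h^6 - 3*h^5 + 2*h^4 - 9*h^3 + 8*h^2 - 6*h + 5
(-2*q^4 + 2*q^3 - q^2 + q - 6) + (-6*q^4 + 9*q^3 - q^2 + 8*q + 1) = -8*q^4 + 11*q^3 - 2*q^2 + 9*q - 5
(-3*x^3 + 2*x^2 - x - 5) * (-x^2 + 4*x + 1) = 3*x^5 - 14*x^4 + 6*x^3 + 3*x^2 - 21*x - 5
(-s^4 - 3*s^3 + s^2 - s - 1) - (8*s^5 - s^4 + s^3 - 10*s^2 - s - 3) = -8*s^5 - 4*s^3 + 11*s^2 + 2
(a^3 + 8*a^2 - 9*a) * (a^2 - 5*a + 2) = a^5 + 3*a^4 - 47*a^3 + 61*a^2 - 18*a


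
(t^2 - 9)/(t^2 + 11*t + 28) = (t^2 - 9)/(t^2 + 11*t + 28)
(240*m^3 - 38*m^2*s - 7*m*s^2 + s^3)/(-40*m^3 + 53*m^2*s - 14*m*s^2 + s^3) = (6*m + s)/(-m + s)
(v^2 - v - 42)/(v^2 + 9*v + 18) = (v - 7)/(v + 3)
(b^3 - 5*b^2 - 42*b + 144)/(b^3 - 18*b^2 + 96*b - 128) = (b^2 + 3*b - 18)/(b^2 - 10*b + 16)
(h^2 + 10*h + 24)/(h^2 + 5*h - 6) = (h + 4)/(h - 1)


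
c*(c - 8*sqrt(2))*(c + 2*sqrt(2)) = c^3 - 6*sqrt(2)*c^2 - 32*c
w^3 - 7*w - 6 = (w - 3)*(w + 1)*(w + 2)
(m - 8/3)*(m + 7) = m^2 + 13*m/3 - 56/3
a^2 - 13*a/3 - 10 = (a - 6)*(a + 5/3)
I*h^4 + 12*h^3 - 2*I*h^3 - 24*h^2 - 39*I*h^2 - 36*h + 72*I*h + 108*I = (h - 3)*(h - 6*I)^2*(I*h + I)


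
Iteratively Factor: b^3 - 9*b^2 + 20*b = (b - 5)*(b^2 - 4*b) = b*(b - 5)*(b - 4)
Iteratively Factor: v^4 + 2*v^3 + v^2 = (v)*(v^3 + 2*v^2 + v) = v*(v + 1)*(v^2 + v) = v^2*(v + 1)*(v + 1)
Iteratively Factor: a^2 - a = (a)*(a - 1)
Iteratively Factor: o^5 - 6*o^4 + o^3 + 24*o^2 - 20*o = (o - 2)*(o^4 - 4*o^3 - 7*o^2 + 10*o) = (o - 5)*(o - 2)*(o^3 + o^2 - 2*o) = (o - 5)*(o - 2)*(o - 1)*(o^2 + 2*o) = o*(o - 5)*(o - 2)*(o - 1)*(o + 2)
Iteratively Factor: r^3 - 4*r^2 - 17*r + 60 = (r - 5)*(r^2 + r - 12) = (r - 5)*(r + 4)*(r - 3)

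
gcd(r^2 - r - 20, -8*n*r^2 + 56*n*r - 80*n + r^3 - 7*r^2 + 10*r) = r - 5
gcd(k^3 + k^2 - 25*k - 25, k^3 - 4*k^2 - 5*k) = k^2 - 4*k - 5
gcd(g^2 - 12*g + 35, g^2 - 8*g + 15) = g - 5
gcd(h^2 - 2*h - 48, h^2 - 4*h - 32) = h - 8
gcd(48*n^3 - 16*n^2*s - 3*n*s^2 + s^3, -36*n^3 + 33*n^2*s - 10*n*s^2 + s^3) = 12*n^2 - 7*n*s + s^2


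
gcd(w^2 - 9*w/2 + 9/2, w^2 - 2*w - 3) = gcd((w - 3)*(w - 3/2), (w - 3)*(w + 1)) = w - 3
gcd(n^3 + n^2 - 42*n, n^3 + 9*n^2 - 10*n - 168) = n + 7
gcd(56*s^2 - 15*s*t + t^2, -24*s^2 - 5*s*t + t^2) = 8*s - t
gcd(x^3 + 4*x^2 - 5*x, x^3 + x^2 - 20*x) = x^2 + 5*x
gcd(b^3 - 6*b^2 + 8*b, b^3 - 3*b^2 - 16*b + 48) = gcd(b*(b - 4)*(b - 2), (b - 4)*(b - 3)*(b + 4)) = b - 4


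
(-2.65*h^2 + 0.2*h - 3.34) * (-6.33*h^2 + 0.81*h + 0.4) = 16.7745*h^4 - 3.4125*h^3 + 20.2442*h^2 - 2.6254*h - 1.336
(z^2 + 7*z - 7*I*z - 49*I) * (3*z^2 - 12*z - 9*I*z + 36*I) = 3*z^4 + 9*z^3 - 30*I*z^3 - 147*z^2 - 90*I*z^2 - 189*z + 840*I*z + 1764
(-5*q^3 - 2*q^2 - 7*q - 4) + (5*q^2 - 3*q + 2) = -5*q^3 + 3*q^2 - 10*q - 2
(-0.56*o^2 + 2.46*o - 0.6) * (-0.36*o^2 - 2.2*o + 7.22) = 0.2016*o^4 + 0.3464*o^3 - 9.2392*o^2 + 19.0812*o - 4.332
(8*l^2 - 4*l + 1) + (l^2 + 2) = 9*l^2 - 4*l + 3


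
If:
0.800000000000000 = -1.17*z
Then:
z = -0.68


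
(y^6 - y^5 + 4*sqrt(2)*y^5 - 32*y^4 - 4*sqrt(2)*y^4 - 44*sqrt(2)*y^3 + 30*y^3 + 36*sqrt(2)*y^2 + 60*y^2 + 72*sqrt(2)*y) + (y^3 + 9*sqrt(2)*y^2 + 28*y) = y^6 - y^5 + 4*sqrt(2)*y^5 - 32*y^4 - 4*sqrt(2)*y^4 - 44*sqrt(2)*y^3 + 31*y^3 + 60*y^2 + 45*sqrt(2)*y^2 + 28*y + 72*sqrt(2)*y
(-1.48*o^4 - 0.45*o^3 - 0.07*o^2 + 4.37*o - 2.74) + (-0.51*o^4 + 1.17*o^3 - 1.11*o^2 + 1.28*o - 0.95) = -1.99*o^4 + 0.72*o^3 - 1.18*o^2 + 5.65*o - 3.69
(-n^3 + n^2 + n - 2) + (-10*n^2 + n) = -n^3 - 9*n^2 + 2*n - 2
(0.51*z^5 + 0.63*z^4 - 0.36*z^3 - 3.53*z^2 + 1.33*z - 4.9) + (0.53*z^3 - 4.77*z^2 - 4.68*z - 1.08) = 0.51*z^5 + 0.63*z^4 + 0.17*z^3 - 8.3*z^2 - 3.35*z - 5.98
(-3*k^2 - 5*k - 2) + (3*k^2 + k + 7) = 5 - 4*k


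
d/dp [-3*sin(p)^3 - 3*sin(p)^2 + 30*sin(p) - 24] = 3*(-3*sin(p)^2 - 2*sin(p) + 10)*cos(p)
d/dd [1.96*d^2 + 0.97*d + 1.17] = 3.92*d + 0.97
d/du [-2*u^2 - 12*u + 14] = -4*u - 12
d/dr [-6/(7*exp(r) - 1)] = 42*exp(r)/(7*exp(r) - 1)^2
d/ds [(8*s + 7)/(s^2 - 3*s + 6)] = (-8*s^2 - 14*s + 69)/(s^4 - 6*s^3 + 21*s^2 - 36*s + 36)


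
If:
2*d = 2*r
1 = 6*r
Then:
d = 1/6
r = 1/6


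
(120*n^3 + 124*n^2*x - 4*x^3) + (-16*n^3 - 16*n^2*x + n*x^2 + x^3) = 104*n^3 + 108*n^2*x + n*x^2 - 3*x^3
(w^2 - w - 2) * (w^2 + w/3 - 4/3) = w^4 - 2*w^3/3 - 11*w^2/3 + 2*w/3 + 8/3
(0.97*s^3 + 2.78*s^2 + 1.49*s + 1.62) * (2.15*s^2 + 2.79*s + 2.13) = 2.0855*s^5 + 8.6833*s^4 + 13.0258*s^3 + 13.5615*s^2 + 7.6935*s + 3.4506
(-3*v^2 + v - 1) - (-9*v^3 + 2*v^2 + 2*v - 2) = 9*v^3 - 5*v^2 - v + 1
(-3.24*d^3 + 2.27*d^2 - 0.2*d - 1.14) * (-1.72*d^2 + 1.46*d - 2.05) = 5.5728*d^5 - 8.6348*d^4 + 10.3002*d^3 - 2.9847*d^2 - 1.2544*d + 2.337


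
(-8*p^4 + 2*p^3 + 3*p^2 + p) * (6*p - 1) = -48*p^5 + 20*p^4 + 16*p^3 + 3*p^2 - p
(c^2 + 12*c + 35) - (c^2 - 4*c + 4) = 16*c + 31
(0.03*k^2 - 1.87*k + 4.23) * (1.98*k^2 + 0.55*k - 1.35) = 0.0594*k^4 - 3.6861*k^3 + 7.3064*k^2 + 4.851*k - 5.7105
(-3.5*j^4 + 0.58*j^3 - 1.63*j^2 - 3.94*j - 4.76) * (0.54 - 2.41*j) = 8.435*j^5 - 3.2878*j^4 + 4.2415*j^3 + 8.6152*j^2 + 9.344*j - 2.5704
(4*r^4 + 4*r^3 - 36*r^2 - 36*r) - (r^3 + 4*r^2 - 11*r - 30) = 4*r^4 + 3*r^3 - 40*r^2 - 25*r + 30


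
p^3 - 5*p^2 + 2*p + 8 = (p - 4)*(p - 2)*(p + 1)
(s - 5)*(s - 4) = s^2 - 9*s + 20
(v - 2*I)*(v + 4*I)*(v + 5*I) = v^3 + 7*I*v^2 - 2*v + 40*I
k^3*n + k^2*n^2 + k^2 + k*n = k*(k + n)*(k*n + 1)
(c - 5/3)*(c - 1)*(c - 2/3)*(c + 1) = c^4 - 7*c^3/3 + c^2/9 + 7*c/3 - 10/9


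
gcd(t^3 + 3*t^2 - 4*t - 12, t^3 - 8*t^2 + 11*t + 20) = 1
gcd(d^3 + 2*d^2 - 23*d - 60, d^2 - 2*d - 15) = d^2 - 2*d - 15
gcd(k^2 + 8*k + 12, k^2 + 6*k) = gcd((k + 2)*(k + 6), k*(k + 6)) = k + 6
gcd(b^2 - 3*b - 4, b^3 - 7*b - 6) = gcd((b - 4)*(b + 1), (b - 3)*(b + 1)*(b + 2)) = b + 1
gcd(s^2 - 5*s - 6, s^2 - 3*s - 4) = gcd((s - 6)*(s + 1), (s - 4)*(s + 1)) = s + 1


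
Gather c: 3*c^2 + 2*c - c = 3*c^2 + c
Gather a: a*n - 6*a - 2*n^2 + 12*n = a*(n - 6) - 2*n^2 + 12*n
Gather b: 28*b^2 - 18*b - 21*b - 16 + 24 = 28*b^2 - 39*b + 8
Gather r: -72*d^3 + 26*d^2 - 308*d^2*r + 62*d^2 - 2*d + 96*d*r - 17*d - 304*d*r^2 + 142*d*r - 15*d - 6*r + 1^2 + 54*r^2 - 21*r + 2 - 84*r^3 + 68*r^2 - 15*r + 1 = -72*d^3 + 88*d^2 - 34*d - 84*r^3 + r^2*(122 - 304*d) + r*(-308*d^2 + 238*d - 42) + 4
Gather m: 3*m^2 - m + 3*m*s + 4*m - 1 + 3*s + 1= 3*m^2 + m*(3*s + 3) + 3*s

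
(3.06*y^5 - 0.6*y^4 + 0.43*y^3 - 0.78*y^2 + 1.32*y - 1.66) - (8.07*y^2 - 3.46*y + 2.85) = 3.06*y^5 - 0.6*y^4 + 0.43*y^3 - 8.85*y^2 + 4.78*y - 4.51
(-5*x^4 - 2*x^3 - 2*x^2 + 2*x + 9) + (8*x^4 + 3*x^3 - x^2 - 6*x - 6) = 3*x^4 + x^3 - 3*x^2 - 4*x + 3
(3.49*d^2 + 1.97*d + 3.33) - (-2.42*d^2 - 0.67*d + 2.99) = 5.91*d^2 + 2.64*d + 0.34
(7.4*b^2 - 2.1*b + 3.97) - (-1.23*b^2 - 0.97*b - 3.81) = 8.63*b^2 - 1.13*b + 7.78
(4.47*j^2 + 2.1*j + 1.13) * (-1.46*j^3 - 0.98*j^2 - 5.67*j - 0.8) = -6.5262*j^5 - 7.4466*j^4 - 29.0527*j^3 - 16.5904*j^2 - 8.0871*j - 0.904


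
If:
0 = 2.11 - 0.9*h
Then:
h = 2.34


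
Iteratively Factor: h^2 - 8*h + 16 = (h - 4)*(h - 4)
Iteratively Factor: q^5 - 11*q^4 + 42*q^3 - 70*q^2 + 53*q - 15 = (q - 1)*(q^4 - 10*q^3 + 32*q^2 - 38*q + 15) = (q - 1)^2*(q^3 - 9*q^2 + 23*q - 15) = (q - 5)*(q - 1)^2*(q^2 - 4*q + 3) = (q - 5)*(q - 3)*(q - 1)^2*(q - 1)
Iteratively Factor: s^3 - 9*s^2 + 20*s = (s)*(s^2 - 9*s + 20) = s*(s - 5)*(s - 4)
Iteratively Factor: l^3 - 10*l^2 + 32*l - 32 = (l - 4)*(l^2 - 6*l + 8) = (l - 4)^2*(l - 2)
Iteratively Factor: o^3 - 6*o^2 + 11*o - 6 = (o - 2)*(o^2 - 4*o + 3) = (o - 2)*(o - 1)*(o - 3)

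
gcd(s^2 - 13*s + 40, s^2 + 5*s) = 1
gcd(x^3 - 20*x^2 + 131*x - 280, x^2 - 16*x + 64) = x - 8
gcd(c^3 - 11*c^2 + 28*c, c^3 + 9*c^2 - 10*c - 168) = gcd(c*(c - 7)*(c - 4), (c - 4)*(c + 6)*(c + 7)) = c - 4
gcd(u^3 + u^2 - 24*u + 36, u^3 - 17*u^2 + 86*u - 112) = u - 2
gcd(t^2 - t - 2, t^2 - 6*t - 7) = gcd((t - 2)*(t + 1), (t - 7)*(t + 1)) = t + 1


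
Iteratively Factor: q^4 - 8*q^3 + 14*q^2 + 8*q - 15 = (q - 5)*(q^3 - 3*q^2 - q + 3) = (q - 5)*(q + 1)*(q^2 - 4*q + 3) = (q - 5)*(q - 1)*(q + 1)*(q - 3)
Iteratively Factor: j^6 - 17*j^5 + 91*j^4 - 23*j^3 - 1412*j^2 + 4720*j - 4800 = (j - 5)*(j^5 - 12*j^4 + 31*j^3 + 132*j^2 - 752*j + 960) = (j - 5)*(j - 3)*(j^4 - 9*j^3 + 4*j^2 + 144*j - 320) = (j - 5)*(j - 4)*(j - 3)*(j^3 - 5*j^2 - 16*j + 80) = (j - 5)^2*(j - 4)*(j - 3)*(j^2 - 16) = (j - 5)^2*(j - 4)*(j - 3)*(j + 4)*(j - 4)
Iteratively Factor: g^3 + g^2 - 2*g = (g)*(g^2 + g - 2) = g*(g - 1)*(g + 2)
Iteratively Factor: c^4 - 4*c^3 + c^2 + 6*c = (c - 3)*(c^3 - c^2 - 2*c) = (c - 3)*(c + 1)*(c^2 - 2*c) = c*(c - 3)*(c + 1)*(c - 2)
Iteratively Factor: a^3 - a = (a - 1)*(a^2 + a) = a*(a - 1)*(a + 1)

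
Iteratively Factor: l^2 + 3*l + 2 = (l + 2)*(l + 1)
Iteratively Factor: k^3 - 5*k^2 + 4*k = (k - 4)*(k^2 - k) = (k - 4)*(k - 1)*(k)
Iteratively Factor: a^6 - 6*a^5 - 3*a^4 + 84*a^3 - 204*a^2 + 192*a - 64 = (a - 4)*(a^5 - 2*a^4 - 11*a^3 + 40*a^2 - 44*a + 16) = (a - 4)*(a - 1)*(a^4 - a^3 - 12*a^2 + 28*a - 16) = (a - 4)*(a - 1)*(a + 4)*(a^3 - 5*a^2 + 8*a - 4) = (a - 4)*(a - 1)^2*(a + 4)*(a^2 - 4*a + 4) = (a - 4)*(a - 2)*(a - 1)^2*(a + 4)*(a - 2)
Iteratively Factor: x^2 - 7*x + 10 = (x - 2)*(x - 5)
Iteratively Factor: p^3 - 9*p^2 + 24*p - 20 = (p - 2)*(p^2 - 7*p + 10) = (p - 2)^2*(p - 5)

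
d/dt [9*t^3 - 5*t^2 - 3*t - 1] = 27*t^2 - 10*t - 3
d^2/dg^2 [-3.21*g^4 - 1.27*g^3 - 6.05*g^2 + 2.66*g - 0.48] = -38.52*g^2 - 7.62*g - 12.1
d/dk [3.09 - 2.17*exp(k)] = -2.17*exp(k)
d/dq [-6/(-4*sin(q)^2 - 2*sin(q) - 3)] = -12*(4*sin(q) + 1)*cos(q)/(4*sin(q)^2 + 2*sin(q) + 3)^2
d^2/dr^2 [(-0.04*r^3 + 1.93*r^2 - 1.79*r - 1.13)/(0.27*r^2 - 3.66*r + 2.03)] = (3.46944695195361e-18*r^5 + 2.22044604925031e-16*r^4 + 2.52567*r^3 - 5.05810799999999*r^2 + 11.597574*r - 39.72736)/(0.019683*r^6 - 0.800442*r^5 + 11.294397*r^4 - 61.064172*r^3 + 84.917133*r^2 - 45.247482*r + 8.365427)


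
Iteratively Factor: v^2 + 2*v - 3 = (v - 1)*(v + 3)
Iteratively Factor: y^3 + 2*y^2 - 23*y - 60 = (y + 3)*(y^2 - y - 20) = (y + 3)*(y + 4)*(y - 5)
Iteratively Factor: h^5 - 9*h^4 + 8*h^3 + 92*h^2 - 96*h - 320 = (h - 4)*(h^4 - 5*h^3 - 12*h^2 + 44*h + 80) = (h - 4)*(h + 2)*(h^3 - 7*h^2 + 2*h + 40) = (h - 4)*(h + 2)^2*(h^2 - 9*h + 20) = (h - 4)^2*(h + 2)^2*(h - 5)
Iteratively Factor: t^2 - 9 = (t - 3)*(t + 3)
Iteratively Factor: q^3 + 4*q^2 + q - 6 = (q - 1)*(q^2 + 5*q + 6) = (q - 1)*(q + 3)*(q + 2)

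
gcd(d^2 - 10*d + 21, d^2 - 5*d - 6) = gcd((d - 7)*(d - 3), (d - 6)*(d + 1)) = 1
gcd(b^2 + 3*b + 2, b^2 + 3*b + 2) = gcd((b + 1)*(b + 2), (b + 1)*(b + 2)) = b^2 + 3*b + 2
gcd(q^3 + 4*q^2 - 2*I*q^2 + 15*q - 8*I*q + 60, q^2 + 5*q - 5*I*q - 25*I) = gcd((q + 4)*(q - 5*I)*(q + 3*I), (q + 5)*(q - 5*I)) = q - 5*I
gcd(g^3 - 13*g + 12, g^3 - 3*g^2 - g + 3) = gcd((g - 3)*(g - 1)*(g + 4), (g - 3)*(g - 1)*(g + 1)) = g^2 - 4*g + 3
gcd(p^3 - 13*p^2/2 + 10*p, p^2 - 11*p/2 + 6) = p - 4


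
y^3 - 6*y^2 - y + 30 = (y - 5)*(y - 3)*(y + 2)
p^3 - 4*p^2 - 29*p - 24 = (p - 8)*(p + 1)*(p + 3)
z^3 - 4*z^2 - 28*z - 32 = (z - 8)*(z + 2)^2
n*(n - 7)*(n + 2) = n^3 - 5*n^2 - 14*n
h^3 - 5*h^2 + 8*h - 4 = (h - 2)^2*(h - 1)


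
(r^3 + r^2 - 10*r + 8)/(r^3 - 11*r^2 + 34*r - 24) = (r^2 + 2*r - 8)/(r^2 - 10*r + 24)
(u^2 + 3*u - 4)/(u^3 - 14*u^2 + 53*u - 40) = (u + 4)/(u^2 - 13*u + 40)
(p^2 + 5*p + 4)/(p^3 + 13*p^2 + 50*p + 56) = (p + 1)/(p^2 + 9*p + 14)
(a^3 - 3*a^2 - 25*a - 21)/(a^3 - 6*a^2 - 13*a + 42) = (a + 1)/(a - 2)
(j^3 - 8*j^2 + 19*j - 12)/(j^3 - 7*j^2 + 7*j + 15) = (j^2 - 5*j + 4)/(j^2 - 4*j - 5)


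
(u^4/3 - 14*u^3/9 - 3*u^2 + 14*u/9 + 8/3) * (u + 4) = u^5/3 - 2*u^4/9 - 83*u^3/9 - 94*u^2/9 + 80*u/9 + 32/3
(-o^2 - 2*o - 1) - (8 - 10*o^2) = 9*o^2 - 2*o - 9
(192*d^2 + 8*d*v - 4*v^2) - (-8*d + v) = 192*d^2 + 8*d*v + 8*d - 4*v^2 - v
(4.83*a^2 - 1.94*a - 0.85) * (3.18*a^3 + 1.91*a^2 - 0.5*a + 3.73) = 15.3594*a^5 + 3.0561*a^4 - 8.8234*a^3 + 17.3624*a^2 - 6.8112*a - 3.1705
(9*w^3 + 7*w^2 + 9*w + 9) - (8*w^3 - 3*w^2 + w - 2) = w^3 + 10*w^2 + 8*w + 11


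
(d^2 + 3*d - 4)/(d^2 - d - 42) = (-d^2 - 3*d + 4)/(-d^2 + d + 42)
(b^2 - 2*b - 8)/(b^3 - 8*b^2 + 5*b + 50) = (b - 4)/(b^2 - 10*b + 25)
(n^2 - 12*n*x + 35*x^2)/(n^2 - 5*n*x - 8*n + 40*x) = (n - 7*x)/(n - 8)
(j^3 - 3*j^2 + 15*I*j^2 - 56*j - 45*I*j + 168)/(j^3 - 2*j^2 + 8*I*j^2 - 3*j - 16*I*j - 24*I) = (j + 7*I)/(j + 1)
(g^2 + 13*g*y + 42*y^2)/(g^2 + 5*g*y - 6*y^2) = (-g - 7*y)/(-g + y)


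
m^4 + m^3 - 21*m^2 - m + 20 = (m - 4)*(m - 1)*(m + 1)*(m + 5)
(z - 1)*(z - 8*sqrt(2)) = z^2 - 8*sqrt(2)*z - z + 8*sqrt(2)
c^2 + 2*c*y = c*(c + 2*y)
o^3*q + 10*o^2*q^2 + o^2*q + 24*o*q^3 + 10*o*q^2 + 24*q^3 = (o + 4*q)*(o + 6*q)*(o*q + q)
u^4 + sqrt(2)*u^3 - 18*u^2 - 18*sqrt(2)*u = u*(u - 3*sqrt(2))*(u + sqrt(2))*(u + 3*sqrt(2))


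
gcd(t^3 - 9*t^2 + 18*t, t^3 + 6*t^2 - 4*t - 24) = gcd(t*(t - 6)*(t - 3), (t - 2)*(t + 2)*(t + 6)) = 1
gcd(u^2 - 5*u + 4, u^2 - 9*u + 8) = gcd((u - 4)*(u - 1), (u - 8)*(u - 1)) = u - 1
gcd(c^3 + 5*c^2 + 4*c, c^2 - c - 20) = c + 4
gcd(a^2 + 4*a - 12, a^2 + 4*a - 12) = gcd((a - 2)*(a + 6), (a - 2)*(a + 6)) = a^2 + 4*a - 12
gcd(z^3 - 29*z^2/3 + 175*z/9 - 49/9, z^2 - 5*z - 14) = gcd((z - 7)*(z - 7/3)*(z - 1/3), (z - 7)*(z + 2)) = z - 7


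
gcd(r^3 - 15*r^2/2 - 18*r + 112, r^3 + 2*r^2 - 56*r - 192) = r^2 - 4*r - 32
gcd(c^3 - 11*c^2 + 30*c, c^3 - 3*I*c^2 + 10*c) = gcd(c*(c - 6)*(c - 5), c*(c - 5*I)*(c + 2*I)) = c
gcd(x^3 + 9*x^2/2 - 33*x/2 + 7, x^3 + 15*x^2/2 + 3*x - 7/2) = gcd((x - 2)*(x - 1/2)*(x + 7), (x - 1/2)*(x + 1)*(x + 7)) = x^2 + 13*x/2 - 7/2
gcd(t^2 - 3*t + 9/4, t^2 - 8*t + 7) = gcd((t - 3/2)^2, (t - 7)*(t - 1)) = 1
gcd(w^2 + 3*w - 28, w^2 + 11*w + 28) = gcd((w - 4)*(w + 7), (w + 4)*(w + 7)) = w + 7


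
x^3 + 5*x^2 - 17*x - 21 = (x - 3)*(x + 1)*(x + 7)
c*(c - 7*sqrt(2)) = c^2 - 7*sqrt(2)*c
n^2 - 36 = (n - 6)*(n + 6)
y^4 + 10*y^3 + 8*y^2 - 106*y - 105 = (y - 3)*(y + 1)*(y + 5)*(y + 7)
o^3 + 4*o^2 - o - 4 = (o - 1)*(o + 1)*(o + 4)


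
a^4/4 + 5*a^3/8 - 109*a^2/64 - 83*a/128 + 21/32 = (a/4 + 1)*(a - 7/4)*(a - 1/2)*(a + 3/4)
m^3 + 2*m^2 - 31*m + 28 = (m - 4)*(m - 1)*(m + 7)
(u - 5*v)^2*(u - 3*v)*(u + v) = u^4 - 12*u^3*v + 42*u^2*v^2 - 20*u*v^3 - 75*v^4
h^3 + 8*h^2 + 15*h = h*(h + 3)*(h + 5)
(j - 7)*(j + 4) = j^2 - 3*j - 28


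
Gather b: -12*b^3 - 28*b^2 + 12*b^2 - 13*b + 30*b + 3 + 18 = -12*b^3 - 16*b^2 + 17*b + 21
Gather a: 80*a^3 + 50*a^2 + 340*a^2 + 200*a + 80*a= 80*a^3 + 390*a^2 + 280*a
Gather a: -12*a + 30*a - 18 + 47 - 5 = 18*a + 24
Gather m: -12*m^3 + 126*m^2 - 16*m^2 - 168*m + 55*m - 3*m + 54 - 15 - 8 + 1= -12*m^3 + 110*m^2 - 116*m + 32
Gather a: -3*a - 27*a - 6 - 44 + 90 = 40 - 30*a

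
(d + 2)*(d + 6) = d^2 + 8*d + 12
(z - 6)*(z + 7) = z^2 + z - 42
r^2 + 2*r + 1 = (r + 1)^2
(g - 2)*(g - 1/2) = g^2 - 5*g/2 + 1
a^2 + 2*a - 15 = (a - 3)*(a + 5)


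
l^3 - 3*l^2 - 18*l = l*(l - 6)*(l + 3)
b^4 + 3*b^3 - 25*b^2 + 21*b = b*(b - 3)*(b - 1)*(b + 7)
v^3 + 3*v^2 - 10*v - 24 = (v - 3)*(v + 2)*(v + 4)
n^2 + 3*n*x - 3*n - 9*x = (n - 3)*(n + 3*x)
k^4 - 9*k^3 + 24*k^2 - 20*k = k*(k - 5)*(k - 2)^2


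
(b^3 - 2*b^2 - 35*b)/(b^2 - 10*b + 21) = b*(b + 5)/(b - 3)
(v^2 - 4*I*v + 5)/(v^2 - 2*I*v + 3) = (v - 5*I)/(v - 3*I)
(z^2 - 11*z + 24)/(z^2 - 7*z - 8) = (z - 3)/(z + 1)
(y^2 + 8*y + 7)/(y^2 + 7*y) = (y + 1)/y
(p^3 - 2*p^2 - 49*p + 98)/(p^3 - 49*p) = (p - 2)/p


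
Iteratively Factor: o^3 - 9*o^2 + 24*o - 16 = (o - 4)*(o^2 - 5*o + 4) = (o - 4)^2*(o - 1)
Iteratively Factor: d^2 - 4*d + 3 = (d - 3)*(d - 1)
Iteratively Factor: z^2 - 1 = (z - 1)*(z + 1)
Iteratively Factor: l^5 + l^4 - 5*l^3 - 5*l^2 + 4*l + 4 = (l + 1)*(l^4 - 5*l^2 + 4) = (l - 1)*(l + 1)*(l^3 + l^2 - 4*l - 4) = (l - 1)*(l + 1)^2*(l^2 - 4) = (l - 2)*(l - 1)*(l + 1)^2*(l + 2)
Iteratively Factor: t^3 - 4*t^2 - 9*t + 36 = (t - 3)*(t^2 - t - 12) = (t - 4)*(t - 3)*(t + 3)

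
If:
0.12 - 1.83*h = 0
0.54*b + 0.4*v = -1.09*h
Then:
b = -0.740740740740741*v - 0.132361870066788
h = 0.07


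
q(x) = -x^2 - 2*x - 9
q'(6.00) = -14.00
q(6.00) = -57.00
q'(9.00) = -20.00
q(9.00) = -108.00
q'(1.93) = -5.86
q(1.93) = -16.58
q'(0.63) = -3.26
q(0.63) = -10.66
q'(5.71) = -13.42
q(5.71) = -53.02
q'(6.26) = -14.52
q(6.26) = -60.71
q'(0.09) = -2.18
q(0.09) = -9.19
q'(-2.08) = 2.16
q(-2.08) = -9.17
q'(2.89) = -7.78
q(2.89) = -23.13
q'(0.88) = -3.76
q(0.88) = -11.53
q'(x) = -2*x - 2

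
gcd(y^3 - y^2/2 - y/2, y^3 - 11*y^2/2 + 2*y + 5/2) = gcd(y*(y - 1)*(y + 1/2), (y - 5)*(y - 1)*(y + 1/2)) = y^2 - y/2 - 1/2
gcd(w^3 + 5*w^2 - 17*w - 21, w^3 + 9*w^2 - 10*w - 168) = w + 7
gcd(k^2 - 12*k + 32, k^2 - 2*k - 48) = k - 8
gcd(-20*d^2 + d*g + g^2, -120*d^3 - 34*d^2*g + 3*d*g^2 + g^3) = 5*d + g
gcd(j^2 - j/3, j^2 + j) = j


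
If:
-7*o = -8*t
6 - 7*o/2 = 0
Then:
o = 12/7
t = 3/2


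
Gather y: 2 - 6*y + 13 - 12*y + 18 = 33 - 18*y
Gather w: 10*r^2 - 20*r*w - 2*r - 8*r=10*r^2 - 20*r*w - 10*r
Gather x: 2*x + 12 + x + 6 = 3*x + 18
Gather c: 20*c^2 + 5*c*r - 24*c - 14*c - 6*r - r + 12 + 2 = 20*c^2 + c*(5*r - 38) - 7*r + 14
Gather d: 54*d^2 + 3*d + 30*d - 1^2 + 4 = 54*d^2 + 33*d + 3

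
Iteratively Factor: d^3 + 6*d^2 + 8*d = (d + 2)*(d^2 + 4*d) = (d + 2)*(d + 4)*(d)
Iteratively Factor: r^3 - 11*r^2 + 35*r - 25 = (r - 5)*(r^2 - 6*r + 5) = (r - 5)*(r - 1)*(r - 5)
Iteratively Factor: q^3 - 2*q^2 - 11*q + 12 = (q - 1)*(q^2 - q - 12) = (q - 4)*(q - 1)*(q + 3)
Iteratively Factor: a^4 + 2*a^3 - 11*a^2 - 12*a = (a + 1)*(a^3 + a^2 - 12*a) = (a - 3)*(a + 1)*(a^2 + 4*a) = (a - 3)*(a + 1)*(a + 4)*(a)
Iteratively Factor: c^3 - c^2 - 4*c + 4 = (c - 2)*(c^2 + c - 2) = (c - 2)*(c + 2)*(c - 1)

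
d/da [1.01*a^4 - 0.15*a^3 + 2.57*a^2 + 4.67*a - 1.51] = 4.04*a^3 - 0.45*a^2 + 5.14*a + 4.67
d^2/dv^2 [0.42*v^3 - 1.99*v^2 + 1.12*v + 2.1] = 2.52*v - 3.98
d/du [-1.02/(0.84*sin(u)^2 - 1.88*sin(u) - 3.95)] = (1.7136*sin(u) - 1.9176)*cos(u)/(-0.84*sin(u)^2 + 1.88*sin(u) + 3.95)^2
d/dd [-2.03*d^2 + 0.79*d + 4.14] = 0.79 - 4.06*d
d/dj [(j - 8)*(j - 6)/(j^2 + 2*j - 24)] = 16*(j^2 - 9*j + 15)/(j^4 + 4*j^3 - 44*j^2 - 96*j + 576)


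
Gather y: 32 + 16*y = 16*y + 32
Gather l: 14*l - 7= 14*l - 7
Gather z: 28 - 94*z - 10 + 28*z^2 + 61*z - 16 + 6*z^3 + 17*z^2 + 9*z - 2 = 6*z^3 + 45*z^2 - 24*z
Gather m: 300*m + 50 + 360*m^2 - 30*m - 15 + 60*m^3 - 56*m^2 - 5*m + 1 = 60*m^3 + 304*m^2 + 265*m + 36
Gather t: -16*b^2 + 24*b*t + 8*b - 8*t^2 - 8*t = -16*b^2 + 8*b - 8*t^2 + t*(24*b - 8)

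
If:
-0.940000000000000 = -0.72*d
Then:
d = 1.31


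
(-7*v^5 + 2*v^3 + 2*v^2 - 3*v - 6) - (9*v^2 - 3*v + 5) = -7*v^5 + 2*v^3 - 7*v^2 - 11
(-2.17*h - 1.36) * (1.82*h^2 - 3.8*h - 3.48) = -3.9494*h^3 + 5.7708*h^2 + 12.7196*h + 4.7328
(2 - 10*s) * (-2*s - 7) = 20*s^2 + 66*s - 14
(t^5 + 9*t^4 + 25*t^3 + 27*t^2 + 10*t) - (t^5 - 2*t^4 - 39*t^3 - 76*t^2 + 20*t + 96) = 11*t^4 + 64*t^3 + 103*t^2 - 10*t - 96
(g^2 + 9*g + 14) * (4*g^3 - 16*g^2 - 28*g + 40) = 4*g^5 + 20*g^4 - 116*g^3 - 436*g^2 - 32*g + 560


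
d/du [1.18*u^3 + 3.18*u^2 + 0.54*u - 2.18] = 3.54*u^2 + 6.36*u + 0.54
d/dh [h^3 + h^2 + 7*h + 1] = 3*h^2 + 2*h + 7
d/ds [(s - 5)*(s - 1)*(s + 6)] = 3*s^2 - 31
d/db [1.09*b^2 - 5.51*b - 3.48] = 2.18*b - 5.51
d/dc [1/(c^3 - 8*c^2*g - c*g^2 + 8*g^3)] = (-3*c^2 + 16*c*g + g^2)/(c^3 - 8*c^2*g - c*g^2 + 8*g^3)^2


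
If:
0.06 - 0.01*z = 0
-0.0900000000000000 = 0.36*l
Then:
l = -0.25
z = 6.00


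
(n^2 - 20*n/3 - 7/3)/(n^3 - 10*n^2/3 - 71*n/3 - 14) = (3*n + 1)/(3*n^2 + 11*n + 6)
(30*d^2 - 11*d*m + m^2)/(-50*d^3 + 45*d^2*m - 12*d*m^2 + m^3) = (-6*d + m)/(10*d^2 - 7*d*m + m^2)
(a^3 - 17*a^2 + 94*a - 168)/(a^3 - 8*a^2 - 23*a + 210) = (a - 4)/(a + 5)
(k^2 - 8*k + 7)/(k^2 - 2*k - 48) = (-k^2 + 8*k - 7)/(-k^2 + 2*k + 48)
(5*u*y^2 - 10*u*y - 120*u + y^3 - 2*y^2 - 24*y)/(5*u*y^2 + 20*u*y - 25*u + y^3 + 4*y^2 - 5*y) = (y^2 - 2*y - 24)/(y^2 + 4*y - 5)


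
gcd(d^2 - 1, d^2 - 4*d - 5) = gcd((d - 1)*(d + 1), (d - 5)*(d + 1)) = d + 1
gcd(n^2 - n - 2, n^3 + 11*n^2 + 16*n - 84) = n - 2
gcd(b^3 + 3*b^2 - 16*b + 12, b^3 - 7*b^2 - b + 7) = b - 1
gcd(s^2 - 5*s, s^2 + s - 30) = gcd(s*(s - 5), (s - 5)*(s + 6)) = s - 5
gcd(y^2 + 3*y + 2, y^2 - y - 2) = y + 1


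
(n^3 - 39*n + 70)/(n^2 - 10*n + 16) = (n^2 + 2*n - 35)/(n - 8)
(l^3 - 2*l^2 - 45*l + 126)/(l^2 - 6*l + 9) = (l^2 + l - 42)/(l - 3)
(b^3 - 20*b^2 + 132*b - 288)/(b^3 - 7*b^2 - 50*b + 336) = (b - 6)/(b + 7)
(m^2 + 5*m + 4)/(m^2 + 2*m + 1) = (m + 4)/(m + 1)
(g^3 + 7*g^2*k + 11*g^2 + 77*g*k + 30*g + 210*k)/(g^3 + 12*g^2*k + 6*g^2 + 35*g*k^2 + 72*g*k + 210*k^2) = (g + 5)/(g + 5*k)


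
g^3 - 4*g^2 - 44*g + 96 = (g - 8)*(g - 2)*(g + 6)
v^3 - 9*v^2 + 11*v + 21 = (v - 7)*(v - 3)*(v + 1)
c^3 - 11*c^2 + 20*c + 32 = (c - 8)*(c - 4)*(c + 1)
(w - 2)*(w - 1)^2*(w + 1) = w^4 - 3*w^3 + w^2 + 3*w - 2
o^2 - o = o*(o - 1)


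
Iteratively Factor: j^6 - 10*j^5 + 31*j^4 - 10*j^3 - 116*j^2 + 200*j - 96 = (j - 2)*(j^5 - 8*j^4 + 15*j^3 + 20*j^2 - 76*j + 48) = (j - 4)*(j - 2)*(j^4 - 4*j^3 - j^2 + 16*j - 12) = (j - 4)*(j - 2)*(j - 1)*(j^3 - 3*j^2 - 4*j + 12) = (j - 4)*(j - 2)*(j - 1)*(j + 2)*(j^2 - 5*j + 6) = (j - 4)*(j - 3)*(j - 2)*(j - 1)*(j + 2)*(j - 2)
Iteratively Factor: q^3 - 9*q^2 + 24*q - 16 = (q - 4)*(q^2 - 5*q + 4) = (q - 4)*(q - 1)*(q - 4)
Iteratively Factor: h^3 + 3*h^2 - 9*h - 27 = (h + 3)*(h^2 - 9) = (h + 3)^2*(h - 3)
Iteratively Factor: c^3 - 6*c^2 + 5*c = (c - 1)*(c^2 - 5*c) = c*(c - 1)*(c - 5)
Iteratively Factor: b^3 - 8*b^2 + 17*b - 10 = (b - 2)*(b^2 - 6*b + 5) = (b - 5)*(b - 2)*(b - 1)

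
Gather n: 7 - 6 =1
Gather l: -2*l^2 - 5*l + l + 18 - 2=-2*l^2 - 4*l + 16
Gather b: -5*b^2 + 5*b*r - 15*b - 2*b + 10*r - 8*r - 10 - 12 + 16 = -5*b^2 + b*(5*r - 17) + 2*r - 6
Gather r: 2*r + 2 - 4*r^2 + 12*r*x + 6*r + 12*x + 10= -4*r^2 + r*(12*x + 8) + 12*x + 12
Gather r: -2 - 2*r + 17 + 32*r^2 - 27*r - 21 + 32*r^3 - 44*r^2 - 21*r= 32*r^3 - 12*r^2 - 50*r - 6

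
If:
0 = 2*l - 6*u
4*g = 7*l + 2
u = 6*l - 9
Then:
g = 223/68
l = 27/17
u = 9/17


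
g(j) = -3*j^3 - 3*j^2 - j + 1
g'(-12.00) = -1225.00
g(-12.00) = 4765.00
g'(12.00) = -1369.00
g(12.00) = -5627.00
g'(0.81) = -11.76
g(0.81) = -3.37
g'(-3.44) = -86.86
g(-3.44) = 91.06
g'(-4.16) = -131.79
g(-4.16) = 169.22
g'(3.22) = -113.64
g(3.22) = -133.48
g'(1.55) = -31.92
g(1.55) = -18.93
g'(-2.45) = -40.32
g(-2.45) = 29.56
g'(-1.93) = -22.94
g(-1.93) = 13.32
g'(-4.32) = -143.04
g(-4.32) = 191.20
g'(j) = -9*j^2 - 6*j - 1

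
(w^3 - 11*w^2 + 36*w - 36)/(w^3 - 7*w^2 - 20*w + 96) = (w^2 - 8*w + 12)/(w^2 - 4*w - 32)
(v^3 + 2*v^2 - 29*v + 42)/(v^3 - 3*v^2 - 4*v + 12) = (v + 7)/(v + 2)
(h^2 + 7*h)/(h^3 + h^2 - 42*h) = 1/(h - 6)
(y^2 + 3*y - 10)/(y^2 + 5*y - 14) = (y + 5)/(y + 7)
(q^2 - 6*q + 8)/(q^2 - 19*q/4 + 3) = 4*(q - 2)/(4*q - 3)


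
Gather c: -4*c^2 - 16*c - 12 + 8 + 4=-4*c^2 - 16*c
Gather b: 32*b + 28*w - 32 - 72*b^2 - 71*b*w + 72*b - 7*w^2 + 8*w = -72*b^2 + b*(104 - 71*w) - 7*w^2 + 36*w - 32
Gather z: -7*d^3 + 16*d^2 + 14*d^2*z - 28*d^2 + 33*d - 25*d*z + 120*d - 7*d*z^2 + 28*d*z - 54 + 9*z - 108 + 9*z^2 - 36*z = -7*d^3 - 12*d^2 + 153*d + z^2*(9 - 7*d) + z*(14*d^2 + 3*d - 27) - 162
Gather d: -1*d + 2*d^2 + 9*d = 2*d^2 + 8*d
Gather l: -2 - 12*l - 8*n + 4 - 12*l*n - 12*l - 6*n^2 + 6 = l*(-12*n - 24) - 6*n^2 - 8*n + 8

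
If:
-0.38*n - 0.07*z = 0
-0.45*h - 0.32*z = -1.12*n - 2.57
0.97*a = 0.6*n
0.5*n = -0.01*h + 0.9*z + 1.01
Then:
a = 0.11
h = 6.82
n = 0.17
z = -0.95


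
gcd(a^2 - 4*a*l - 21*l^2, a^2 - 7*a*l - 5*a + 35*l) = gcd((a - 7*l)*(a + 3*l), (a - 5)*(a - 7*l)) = a - 7*l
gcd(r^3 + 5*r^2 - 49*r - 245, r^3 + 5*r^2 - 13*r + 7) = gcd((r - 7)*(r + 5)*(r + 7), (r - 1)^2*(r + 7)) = r + 7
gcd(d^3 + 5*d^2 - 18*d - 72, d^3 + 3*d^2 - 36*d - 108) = d^2 + 9*d + 18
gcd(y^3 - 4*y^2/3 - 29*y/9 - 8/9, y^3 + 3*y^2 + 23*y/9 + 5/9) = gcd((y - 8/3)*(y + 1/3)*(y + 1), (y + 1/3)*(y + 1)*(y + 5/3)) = y^2 + 4*y/3 + 1/3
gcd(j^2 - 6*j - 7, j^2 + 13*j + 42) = 1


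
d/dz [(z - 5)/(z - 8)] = -3/(z - 8)^2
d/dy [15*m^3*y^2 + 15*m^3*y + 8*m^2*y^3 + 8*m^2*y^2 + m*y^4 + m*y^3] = m*(30*m^2*y + 15*m^2 + 24*m*y^2 + 16*m*y + 4*y^3 + 3*y^2)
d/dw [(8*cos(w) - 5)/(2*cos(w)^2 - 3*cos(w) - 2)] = (16*cos(w)^2 - 20*cos(w) + 31)*sin(w)/((cos(w) - 2)^2*(2*cos(w) + 1)^2)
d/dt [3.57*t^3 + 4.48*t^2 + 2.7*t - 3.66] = 10.71*t^2 + 8.96*t + 2.7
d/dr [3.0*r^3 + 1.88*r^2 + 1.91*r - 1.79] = 9.0*r^2 + 3.76*r + 1.91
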